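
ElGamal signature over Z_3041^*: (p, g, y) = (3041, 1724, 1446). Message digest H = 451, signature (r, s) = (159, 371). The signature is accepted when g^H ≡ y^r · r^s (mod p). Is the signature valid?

Left side g^H mod p:
1724^451 mod 3041 = 2592
Right side y^r · r^s mod p:
1446^159 mod 3041 = 725
159^371 mod 3041 = 897
725·897 = 650325 ≡ 2592 (mod 3041)
2592 ≡ 2592 (mod 3041), so the signature is genuine.

valid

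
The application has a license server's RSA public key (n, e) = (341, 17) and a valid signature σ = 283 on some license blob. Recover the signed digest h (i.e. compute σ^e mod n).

Squares mod 341: σ^1≡283, σ^2≡295, σ^4≡70, σ^8≡126, σ^16≡190
17 = 16 + 1, so σ^17 ≡ 190·283 ≡ 233 (mod 341)

233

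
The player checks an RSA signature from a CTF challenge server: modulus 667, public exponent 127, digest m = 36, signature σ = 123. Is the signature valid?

σ^127 mod 667 = 36
σ^127 mod 667 = 36 matches m.

valid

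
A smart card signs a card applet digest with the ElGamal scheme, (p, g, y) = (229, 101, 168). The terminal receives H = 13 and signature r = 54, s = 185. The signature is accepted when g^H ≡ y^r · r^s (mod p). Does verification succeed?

Left side g^H mod p:
101^2 = 10201 ≡ 125
101^4 ≡ 125^2 = 15625 ≡ 53
101^8 ≡ 53^2 = 2809 ≡ 61
13 = 8 + 4 + 1, so 101^13 ≡ 61·53·101 ≡ 208 (mod 229)
Right side y^r · r^s mod p:
168^2 = 28224 ≡ 57
168^4 ≡ 57^2 = 3249 ≡ 43
168^8 ≡ 43^2 = 1849 ≡ 17
168^16 ≡ 17^2 = 289 ≡ 60
168^32 ≡ 60^2 = 3600 ≡ 165
54 = 32 + 16 + 4 + 2, so 168^54 ≡ 165·60·43·57 ≡ 60 (mod 229)
54^2 = 2916 ≡ 168
54^4 ≡ 168^2 = 28224 ≡ 57
54^8 ≡ 57^2 = 3249 ≡ 43
54^16 ≡ 43^2 = 1849 ≡ 17
54^32 ≡ 17^2 = 289 ≡ 60
54^64 ≡ 60^2 = 3600 ≡ 165
54^128 ≡ 165^2 = 27225 ≡ 203
185 = 128 + 32 + 16 + 8 + 1, so 54^185 ≡ 203·60·17·43·54 ≡ 34 (mod 229)
60·34 = 2040 ≡ 208 (mod 229)
208 ≡ 208 (mod 229), so the signature is genuine.

passes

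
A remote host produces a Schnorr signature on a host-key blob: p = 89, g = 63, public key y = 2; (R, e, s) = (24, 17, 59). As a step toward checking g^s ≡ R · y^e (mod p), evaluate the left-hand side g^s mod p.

23

63^59 mod 89 = 23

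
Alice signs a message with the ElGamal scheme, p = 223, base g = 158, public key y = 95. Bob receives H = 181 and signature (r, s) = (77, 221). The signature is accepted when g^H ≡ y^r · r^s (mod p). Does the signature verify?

does not verify

Left side g^H mod p:
158^2 = 24964 ≡ 211
158^4 ≡ 211^2 = 44521 ≡ 144
158^8 ≡ 144^2 = 20736 ≡ 220
158^16 ≡ 220^2 = 48400 ≡ 9
158^32 ≡ 9^2 = 81
158^64 ≡ 81^2 = 6561 ≡ 94
158^128 ≡ 94^2 = 8836 ≡ 139
181 = 128 + 32 + 16 + 4 + 1, so 158^181 ≡ 139·81·9·144·158 ≡ 88 (mod 223)
Right side y^r · r^s mod p:
95^2 = 9025 ≡ 105
95^4 ≡ 105^2 = 11025 ≡ 98
95^8 ≡ 98^2 = 9604 ≡ 15
95^16 ≡ 15^2 = 225 ≡ 2
95^32 ≡ 2^2 = 4
95^64 ≡ 4^2 = 16
77 = 64 + 8 + 4 + 1, so 95^77 ≡ 16·15·98·95 ≡ 163 (mod 223)
77^2 = 5929 ≡ 131
77^4 ≡ 131^2 = 17161 ≡ 213
77^8 ≡ 213^2 = 45369 ≡ 100
77^16 ≡ 100^2 = 10000 ≡ 188
77^32 ≡ 188^2 = 35344 ≡ 110
77^64 ≡ 110^2 = 12100 ≡ 58
77^128 ≡ 58^2 = 3364 ≡ 19
221 = 128 + 64 + 16 + 8 + 4 + 1, so 77^221 ≡ 19·58·188·100·213·77 ≡ 84 (mod 223)
163·84 = 13692 ≡ 89 (mod 223)
88 ≠ 89, so verification fails.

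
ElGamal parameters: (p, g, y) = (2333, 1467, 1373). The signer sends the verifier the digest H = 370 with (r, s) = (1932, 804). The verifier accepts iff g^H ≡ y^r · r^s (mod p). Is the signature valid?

invalid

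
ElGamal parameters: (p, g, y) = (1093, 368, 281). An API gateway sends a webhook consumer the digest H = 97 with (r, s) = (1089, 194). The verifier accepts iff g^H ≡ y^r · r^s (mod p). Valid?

Left side g^H mod p:
Squares mod 1093: 368^1≡368, 368^2≡985, 368^4≡734, 368^8≡1000, 368^16≡998, 368^32≡281, 368^64≡265
97 = 64 + 32 + 1, so 368^97 ≡ 265·281·368 ≡ 517 (mod 1093)
Right side y^r · r^s mod p:
Squares mod 1093: 281^1≡281, 281^2≡265, 281^4≡273, 281^8≡205, 281^16≡491, 281^32≡621, 281^64≡905, 281^128≡368, 281^256≡985, 281^512≡734, 281^1024≡1000
1089 = 1024 + 64 + 1, so 281^1089 ≡ 1000·905·281 ≡ 1062 (mod 1093)
Squares mod 1093: 1089^1≡1089, 1089^2≡16, 1089^4≡256, 1089^8≡1049, 1089^16≡843, 1089^32≡199, 1089^64≡253, 1089^128≡615
194 = 128 + 64 + 2, so 1089^194 ≡ 615·253·16 ≡ 759 (mod 1093)
1062·759 = 806058 ≡ 517 (mod 1093)
517 ≡ 517 (mod 1093), so the signature is genuine.

yes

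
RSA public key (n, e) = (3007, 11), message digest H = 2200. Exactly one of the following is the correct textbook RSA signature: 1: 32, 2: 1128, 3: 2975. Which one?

3

Candidate 1: Squares mod 3007: 32^1≡32, 32^2≡1024, 32^4≡2140, 32^8≡2946; 11 = 8 + 2 + 1, so 32^11 ≡ 2946·1024·32 ≡ 807 (mod 3007)
Candidate 2: Squares mod 3007: 1128^1≡1128, 1128^2≡423, 1128^4≡1516, 1128^8≡908; 11 = 8 + 2 + 1, so 1128^11 ≡ 908·423·1128 ≡ 1199 (mod 3007)
Candidate 3: Squares mod 3007: 2975^1≡2975, 2975^2≡1024, 2975^4≡2140, 2975^8≡2946; 11 = 8 + 2 + 1, so 2975^11 ≡ 2946·1024·2975 ≡ 2200 (mod 3007)
  → matches H = 2200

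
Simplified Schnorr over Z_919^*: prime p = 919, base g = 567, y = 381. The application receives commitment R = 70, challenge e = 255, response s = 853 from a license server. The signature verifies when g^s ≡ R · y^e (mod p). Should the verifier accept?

g^s mod p:
567^853 mod 919 = 541
R · y^e mod p:
381^255 mod 919 = 754
70·754 = 52780 ≡ 397 (mod 919)
541 ≠ 397; the check fails.

reject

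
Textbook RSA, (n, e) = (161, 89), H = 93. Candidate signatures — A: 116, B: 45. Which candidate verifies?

A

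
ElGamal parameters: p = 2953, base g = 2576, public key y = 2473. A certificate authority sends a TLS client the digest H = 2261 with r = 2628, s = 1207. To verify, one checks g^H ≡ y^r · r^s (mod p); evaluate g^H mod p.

2576^2 = 6635776 ≡ 385
2576^4 ≡ 385^2 = 148225 ≡ 575
2576^8 ≡ 575^2 = 330625 ≡ 2842
2576^16 ≡ 2842^2 = 8076964 ≡ 509
2576^32 ≡ 509^2 = 259081 ≡ 2170
2576^64 ≡ 2170^2 = 4708900 ≡ 1818
2576^128 ≡ 1818^2 = 3305124 ≡ 717
2576^256 ≡ 717^2 = 514089 ≡ 267
2576^512 ≡ 267^2 = 71289 ≡ 417
2576^1024 ≡ 417^2 = 173889 ≡ 2615
2576^2048 ≡ 2615^2 = 6838225 ≡ 2030
2261 = 2048 + 128 + 64 + 16 + 4 + 1, so 2576^2261 ≡ 2030·717·1818·509·575·2576 ≡ 1205 (mod 2953)

1205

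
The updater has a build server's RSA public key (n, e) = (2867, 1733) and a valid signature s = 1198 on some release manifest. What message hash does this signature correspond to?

s^1733 mod 2867 = 1025

1025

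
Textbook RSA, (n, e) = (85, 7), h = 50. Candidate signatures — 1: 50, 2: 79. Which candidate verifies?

1

Candidate 1: Squares mod 85: 50^1≡50, 50^2≡35, 50^4≡35; 7 = 4 + 2 + 1, so 50^7 ≡ 35·35·50 ≡ 50 (mod 85)
  → matches h = 50
Candidate 2: Squares mod 85: 79^1≡79, 79^2≡36, 79^4≡21; 7 = 4 + 2 + 1, so 79^7 ≡ 21·36·79 ≡ 54 (mod 85)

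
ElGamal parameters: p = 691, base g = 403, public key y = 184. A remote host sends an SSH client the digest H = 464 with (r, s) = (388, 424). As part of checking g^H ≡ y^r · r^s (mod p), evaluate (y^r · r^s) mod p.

188

184^388 mod 691 = 241
388^424 mod 691 = 104
y^r · r^s ≡ 241·104 = 25064 ≡ 188 (mod 691)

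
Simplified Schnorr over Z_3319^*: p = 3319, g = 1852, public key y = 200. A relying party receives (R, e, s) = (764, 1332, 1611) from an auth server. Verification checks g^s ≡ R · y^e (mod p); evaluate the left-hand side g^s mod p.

Squares mod 3319: 1852^1≡1852, 1852^2≡1377, 1852^4≡980, 1852^8≡1209, 1852^16≡1321, 1852^32≡2566, 1852^64≡2779, 1852^128≡2847, 1852^256≡411, 1852^512≡2971, 1852^1024≡1620
1611 = 1024 + 512 + 64 + 8 + 2 + 1, so 1852^1611 ≡ 1620·2971·2779·1209·1377·1852 ≡ 992 (mod 3319)

992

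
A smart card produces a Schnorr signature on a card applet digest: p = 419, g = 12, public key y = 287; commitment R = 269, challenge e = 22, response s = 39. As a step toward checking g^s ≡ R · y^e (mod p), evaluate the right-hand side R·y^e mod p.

287^2 = 82369 ≡ 245
287^4 ≡ 245^2 = 60025 ≡ 108
287^8 ≡ 108^2 = 11664 ≡ 351
287^16 ≡ 351^2 = 123201 ≡ 15
22 = 16 + 4 + 2, so 287^22 ≡ 15·108·245 ≡ 107 (mod 419)
R · y^e ≡ 269·107 = 28783 ≡ 291 (mod 419)

291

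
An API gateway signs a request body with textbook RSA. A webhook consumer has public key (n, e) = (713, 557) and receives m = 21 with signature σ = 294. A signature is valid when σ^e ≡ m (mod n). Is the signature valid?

invalid

σ^2 ≡ 294^2 = 86436 ≡ 163
σ^4 ≡ 163^2 = 26569 ≡ 188
σ^8 ≡ 188^2 = 35344 ≡ 407
σ^16 ≡ 407^2 = 165649 ≡ 233
σ^32 ≡ 233^2 = 54289 ≡ 101
σ^64 ≡ 101^2 = 10201 ≡ 219
σ^128 ≡ 219^2 = 47961 ≡ 190
σ^256 ≡ 190^2 = 36100 ≡ 450
σ^512 ≡ 450^2 = 202500 ≡ 8
557 = 512 + 32 + 8 + 4 + 1, so σ^557 ≡ 8·101·407·188·294 ≡ 581 (mod 713)
581 ≠ 21, so verification fails.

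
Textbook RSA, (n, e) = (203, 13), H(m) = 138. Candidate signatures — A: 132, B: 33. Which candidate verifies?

B

Candidate A: 132^2 = 17424 ≡ 169; 132^4 ≡ 169^2 = 28561 ≡ 141; 132^8 ≡ 141^2 = 19881 ≡ 190; 13 = 8 + 4 + 1, so 132^13 ≡ 190·141·132 ≡ 20 (mod 203)
Candidate B: 33^2 = 1089 ≡ 74; 33^4 ≡ 74^2 = 5476 ≡ 198; 33^8 ≡ 198^2 = 39204 ≡ 25; 13 = 8 + 4 + 1, so 33^13 ≡ 25·198·33 ≡ 138 (mod 203)
  → matches H(m) = 138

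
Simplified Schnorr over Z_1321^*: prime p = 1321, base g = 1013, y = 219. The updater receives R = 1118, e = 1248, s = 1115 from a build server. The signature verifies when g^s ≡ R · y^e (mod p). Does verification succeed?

passes

g^s mod p:
1013^2 = 1026169 ≡ 1073
1013^4 ≡ 1073^2 = 1151329 ≡ 738
1013^8 ≡ 738^2 = 544644 ≡ 392
1013^16 ≡ 392^2 = 153664 ≡ 428
1013^32 ≡ 428^2 = 183184 ≡ 886
1013^64 ≡ 886^2 = 784996 ≡ 322
1013^128 ≡ 322^2 = 103684 ≡ 646
1013^256 ≡ 646^2 = 417316 ≡ 1201
1013^512 ≡ 1201^2 = 1442401 ≡ 1190
1013^1024 ≡ 1190^2 = 1416100 ≡ 1309
1115 = 1024 + 64 + 16 + 8 + 2 + 1, so 1013^1115 ≡ 1309·322·428·392·1073·1013 ≡ 224 (mod 1321)
R · y^e mod p:
219^2 = 47961 ≡ 405
219^4 ≡ 405^2 = 164025 ≡ 221
219^8 ≡ 221^2 = 48841 ≡ 1285
219^16 ≡ 1285^2 = 1651225 ≡ 1296
219^32 ≡ 1296^2 = 1679616 ≡ 625
219^64 ≡ 625^2 = 390625 ≡ 930
219^128 ≡ 930^2 = 864900 ≡ 966
219^256 ≡ 966^2 = 933156 ≡ 530
219^512 ≡ 530^2 = 280900 ≡ 848
219^1024 ≡ 848^2 = 719104 ≡ 480
1248 = 1024 + 128 + 64 + 32, so 219^1248 ≡ 480·966·930·625 ≡ 90 (mod 1321)
1118·90 = 100620 ≡ 224 (mod 1321)
224 ≡ 224 (mod 1321); signature holds.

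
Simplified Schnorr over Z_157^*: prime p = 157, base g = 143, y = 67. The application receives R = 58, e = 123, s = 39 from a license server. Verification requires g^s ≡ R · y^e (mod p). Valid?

g^s mod p:
143^2 = 20449 ≡ 39
143^4 ≡ 39^2 = 1521 ≡ 108
143^8 ≡ 108^2 = 11664 ≡ 46
143^16 ≡ 46^2 = 2116 ≡ 75
143^32 ≡ 75^2 = 5625 ≡ 130
39 = 32 + 4 + 2 + 1, so 143^39 ≡ 130·108·39·143 ≡ 156 (mod 157)
R · y^e mod p:
67^2 = 4489 ≡ 93
67^4 ≡ 93^2 = 8649 ≡ 14
67^8 ≡ 14^2 = 196 ≡ 39
67^16 ≡ 39^2 = 1521 ≡ 108
67^32 ≡ 108^2 = 11664 ≡ 46
67^64 ≡ 46^2 = 2116 ≡ 75
123 = 64 + 32 + 16 + 8 + 2 + 1, so 67^123 ≡ 75·46·108·39·93·67 ≡ 46 (mod 157)
58·46 = 2668 ≡ 156 (mod 157)
156 ≡ 156 (mod 157); signature holds.

yes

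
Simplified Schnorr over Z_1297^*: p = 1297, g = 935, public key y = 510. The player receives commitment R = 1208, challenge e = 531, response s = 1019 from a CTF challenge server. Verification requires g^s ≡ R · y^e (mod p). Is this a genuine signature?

genuine

g^s mod p:
Squares mod 1297: 935^1≡935, 935^2≡47, 935^4≡912, 935^8≡367, 935^16≡1098, 935^32≡691, 935^64≡185, 935^128≡503, 935^256≡94, 935^512≡1054
1019 = 512 + 256 + 128 + 64 + 32 + 16 + 8 + 2 + 1, so 935^1019 ≡ 1054·94·503·185·691·1098·367·47·935 ≡ 146 (mod 1297)
R · y^e mod p:
Squares mod 1297: 510^1≡510, 510^2≡700, 510^4≡1031, 510^8≡718, 510^16≡615, 510^32≡798, 510^64≡1274, 510^128≡529, 510^256≡986, 510^512≡743
531 = 512 + 16 + 2 + 1, so 510^531 ≡ 743·615·700·510 ≡ 625 (mod 1297)
1208·625 = 755000 ≡ 146 (mod 1297)
146 ≡ 146 (mod 1297); signature holds.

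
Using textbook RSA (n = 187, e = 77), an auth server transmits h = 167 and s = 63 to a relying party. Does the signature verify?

s^2 ≡ 63^2 = 3969 ≡ 42
s^4 ≡ 42^2 = 1764 ≡ 81
s^8 ≡ 81^2 = 6561 ≡ 16
s^16 ≡ 16^2 = 256 ≡ 69
s^32 ≡ 69^2 = 4761 ≡ 86
s^64 ≡ 86^2 = 7396 ≡ 103
77 = 64 + 8 + 4 + 1, so s^77 ≡ 103·16·81·63 ≡ 167 (mod 187)
s^77 mod 187 = 167 matches h.

verifies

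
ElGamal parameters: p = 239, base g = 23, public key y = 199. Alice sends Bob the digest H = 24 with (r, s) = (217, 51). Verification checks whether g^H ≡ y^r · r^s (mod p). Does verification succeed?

passes

Left side g^H mod p:
23^2 = 529 ≡ 51
23^4 ≡ 51^2 = 2601 ≡ 211
23^8 ≡ 211^2 = 44521 ≡ 67
23^16 ≡ 67^2 = 4489 ≡ 187
24 = 16 + 8, so 23^24 ≡ 187·67 ≡ 101 (mod 239)
Right side y^r · r^s mod p:
199^2 = 39601 ≡ 166
199^4 ≡ 166^2 = 27556 ≡ 71
199^8 ≡ 71^2 = 5041 ≡ 22
199^16 ≡ 22^2 = 484 ≡ 6
199^32 ≡ 6^2 = 36
199^64 ≡ 36^2 = 1296 ≡ 101
199^128 ≡ 101^2 = 10201 ≡ 163
217 = 128 + 64 + 16 + 8 + 1, so 199^217 ≡ 163·101·6·22·199 ≡ 138 (mod 239)
217^2 = 47089 ≡ 6
217^4 ≡ 6^2 = 36
217^8 ≡ 36^2 = 1296 ≡ 101
217^16 ≡ 101^2 = 10201 ≡ 163
217^32 ≡ 163^2 = 26569 ≡ 40
51 = 32 + 16 + 2 + 1, so 217^51 ≡ 40·163·6·217 ≡ 238 (mod 239)
138·238 = 32844 ≡ 101 (mod 239)
101 ≡ 101 (mod 239), so the signature is genuine.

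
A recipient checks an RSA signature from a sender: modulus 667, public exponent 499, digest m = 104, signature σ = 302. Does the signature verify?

verifies

σ^2 ≡ 302^2 = 91204 ≡ 492
σ^4 ≡ 492^2 = 242064 ≡ 610
σ^8 ≡ 610^2 = 372100 ≡ 581
σ^16 ≡ 581^2 = 337561 ≡ 59
σ^32 ≡ 59^2 = 3481 ≡ 146
σ^64 ≡ 146^2 = 21316 ≡ 639
σ^128 ≡ 639^2 = 408321 ≡ 117
σ^256 ≡ 117^2 = 13689 ≡ 349
499 = 256 + 128 + 64 + 32 + 16 + 2 + 1, so σ^499 ≡ 349·117·639·146·59·492·302 ≡ 104 (mod 667)
104 = m, so the signature checks out.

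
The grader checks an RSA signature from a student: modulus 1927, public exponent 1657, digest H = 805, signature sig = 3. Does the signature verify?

Squares mod 1927: sig^1≡3, sig^2≡9, sig^4≡81, sig^8≡780, sig^16≡1395, sig^32≡1682, sig^64≡288, sig^128≡83, sig^256≡1108, sig^512≡165, sig^1024≡247
1657 = 1024 + 512 + 64 + 32 + 16 + 8 + 1, so sig^1657 ≡ 247·165·288·1682·1395·780·3 ≡ 3 (mod 1927)
The recovered value 3 does not match the digest 805.

does not verify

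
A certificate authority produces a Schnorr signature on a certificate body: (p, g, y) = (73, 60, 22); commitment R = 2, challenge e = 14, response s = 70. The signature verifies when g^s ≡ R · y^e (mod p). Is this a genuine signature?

g^s mod p:
60^2 = 3600 ≡ 23
60^4 ≡ 23^2 = 529 ≡ 18
60^8 ≡ 18^2 = 324 ≡ 32
60^16 ≡ 32^2 = 1024 ≡ 2
60^32 ≡ 2^2 = 4
60^64 ≡ 4^2 = 16
70 = 64 + 4 + 2, so 60^70 ≡ 16·18·23 ≡ 54 (mod 73)
R · y^e mod p:
22^2 = 484 ≡ 46
22^4 ≡ 46^2 = 2116 ≡ 72
22^8 ≡ 72^2 = 5184 ≡ 1
14 = 8 + 4 + 2, so 22^14 ≡ 1·72·46 ≡ 27 (mod 73)
2·27 = 54 ≡ 54 (mod 73)
54 ≡ 54 (mod 73); signature holds.

genuine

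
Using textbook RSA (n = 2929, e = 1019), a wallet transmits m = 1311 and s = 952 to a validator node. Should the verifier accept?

reject

s^2 ≡ 952^2 = 906304 ≡ 1243
s^4 ≡ 1243^2 = 1545049 ≡ 1466
s^8 ≡ 1466^2 = 2149156 ≡ 2199
s^16 ≡ 2199^2 = 4835601 ≡ 2751
s^32 ≡ 2751^2 = 7568001 ≡ 2394
s^64 ≡ 2394^2 = 5731236 ≡ 2112
s^128 ≡ 2112^2 = 4460544 ≡ 2606
s^256 ≡ 2606^2 = 6791236 ≡ 1814
s^512 ≡ 1814^2 = 3290596 ≡ 1329
1019 = 512 + 256 + 128 + 64 + 32 + 16 + 8 + 2 + 1, so s^1019 ≡ 1329·1814·2606·2112·2394·2751·2199·1243·952 ≡ 480 (mod 2929)
The recovered value 480 does not match the digest 1311.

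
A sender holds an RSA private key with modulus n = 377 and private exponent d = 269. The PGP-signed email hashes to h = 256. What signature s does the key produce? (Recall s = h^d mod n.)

107

h^2 ≡ 256^2 = 65536 ≡ 315
h^4 ≡ 315^2 = 99225 ≡ 74
h^8 ≡ 74^2 = 5476 ≡ 198
h^16 ≡ 198^2 = 39204 ≡ 373
h^32 ≡ 373^2 = 139129 ≡ 16
h^64 ≡ 16^2 = 256
h^128 ≡ 256^2 = 65536 ≡ 315
h^256 ≡ 315^2 = 99225 ≡ 74
269 = 256 + 8 + 4 + 1, so h^269 ≡ 74·198·74·256 ≡ 107 (mod 377)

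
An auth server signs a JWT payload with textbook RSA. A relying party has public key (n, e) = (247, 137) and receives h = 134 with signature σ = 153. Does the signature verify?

Squares mod 247: σ^1≡153, σ^2≡191, σ^4≡172, σ^8≡191, σ^16≡172, σ^32≡191, σ^64≡172, σ^128≡191
137 = 128 + 8 + 1, so σ^137 ≡ 191·191·153 ≡ 134 (mod 247)
σ^137 mod 247 = 134 matches h.

verifies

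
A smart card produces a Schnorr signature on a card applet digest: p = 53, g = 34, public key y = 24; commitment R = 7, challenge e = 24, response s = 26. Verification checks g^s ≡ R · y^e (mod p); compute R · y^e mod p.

24^2 = 576 ≡ 46
24^4 ≡ 46^2 = 2116 ≡ 49
24^8 ≡ 49^2 = 2401 ≡ 16
24^16 ≡ 16^2 = 256 ≡ 44
24 = 16 + 8, so 24^24 ≡ 44·16 ≡ 15 (mod 53)
R · y^e ≡ 7·15 = 105 ≡ 52 (mod 53)

52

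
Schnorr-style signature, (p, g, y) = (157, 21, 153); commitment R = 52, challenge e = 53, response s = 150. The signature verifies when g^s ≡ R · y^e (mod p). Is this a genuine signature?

forged

g^s mod p:
21^2 = 441 ≡ 127
21^4 ≡ 127^2 = 16129 ≡ 115
21^8 ≡ 115^2 = 13225 ≡ 37
21^16 ≡ 37^2 = 1369 ≡ 113
21^32 ≡ 113^2 = 12769 ≡ 52
21^64 ≡ 52^2 = 2704 ≡ 35
21^128 ≡ 35^2 = 1225 ≡ 126
150 = 128 + 16 + 4 + 2, so 21^150 ≡ 126·113·115·127 ≡ 118 (mod 157)
R · y^e mod p:
153^2 = 23409 ≡ 16
153^4 ≡ 16^2 = 256 ≡ 99
153^8 ≡ 99^2 = 9801 ≡ 67
153^16 ≡ 67^2 = 4489 ≡ 93
153^32 ≡ 93^2 = 8649 ≡ 14
53 = 32 + 16 + 4 + 1, so 153^53 ≡ 14·93·99·153 ≡ 153 (mod 157)
52·153 = 7956 ≡ 106 (mod 157)
118 ≠ 106; the check fails.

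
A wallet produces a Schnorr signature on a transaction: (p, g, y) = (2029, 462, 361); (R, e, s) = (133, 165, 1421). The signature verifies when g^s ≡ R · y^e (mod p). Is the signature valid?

g^s mod p:
462^2 = 213444 ≡ 399
462^4 ≡ 399^2 = 159201 ≡ 939
462^8 ≡ 939^2 = 881721 ≡ 1135
462^16 ≡ 1135^2 = 1288225 ≡ 1839
462^32 ≡ 1839^2 = 3381921 ≡ 1607
462^64 ≡ 1607^2 = 2582449 ≡ 1561
462^128 ≡ 1561^2 = 2436721 ≡ 1921
462^256 ≡ 1921^2 = 3690241 ≡ 1519
462^512 ≡ 1519^2 = 2307361 ≡ 388
462^1024 ≡ 388^2 = 150544 ≡ 398
1421 = 1024 + 256 + 128 + 8 + 4 + 1, so 462^1421 ≡ 398·1519·1921·1135·939·462 ≡ 1079 (mod 2029)
R · y^e mod p:
361^2 = 130321 ≡ 465
361^4 ≡ 465^2 = 216225 ≡ 1151
361^8 ≡ 1151^2 = 1324801 ≡ 1893
361^16 ≡ 1893^2 = 3583449 ≡ 235
361^32 ≡ 235^2 = 55225 ≡ 442
361^64 ≡ 442^2 = 195364 ≡ 580
361^128 ≡ 580^2 = 336400 ≡ 1615
165 = 128 + 32 + 4 + 1, so 361^165 ≡ 1615·442·1151·361 ≡ 1732 (mod 2029)
133·1732 = 230356 ≡ 1079 (mod 2029)
1079 ≡ 1079 (mod 2029); signature holds.

valid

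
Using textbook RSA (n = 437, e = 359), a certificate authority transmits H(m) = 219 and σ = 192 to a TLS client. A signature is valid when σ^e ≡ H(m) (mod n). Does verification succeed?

passes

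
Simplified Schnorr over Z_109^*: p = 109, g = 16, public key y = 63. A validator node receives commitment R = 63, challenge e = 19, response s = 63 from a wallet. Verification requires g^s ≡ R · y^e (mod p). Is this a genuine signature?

forged

g^s mod p:
16^2 = 256 ≡ 38
16^4 ≡ 38^2 = 1444 ≡ 27
16^8 ≡ 27^2 = 729 ≡ 75
16^16 ≡ 75^2 = 5625 ≡ 66
16^32 ≡ 66^2 = 4356 ≡ 105
63 = 32 + 16 + 8 + 4 + 2 + 1, so 16^63 ≡ 105·66·75·27·38·16 ≡ 1 (mod 109)
R · y^e mod p:
63^2 = 3969 ≡ 45
63^4 ≡ 45^2 = 2025 ≡ 63
63^8 ≡ 63^2 = 3969 ≡ 45
63^16 ≡ 45^2 = 2025 ≡ 63
19 = 16 + 2 + 1, so 63^19 ≡ 63·45·63 ≡ 63 (mod 109)
63·63 = 3969 ≡ 45 (mod 109)
1 ≠ 45; the check fails.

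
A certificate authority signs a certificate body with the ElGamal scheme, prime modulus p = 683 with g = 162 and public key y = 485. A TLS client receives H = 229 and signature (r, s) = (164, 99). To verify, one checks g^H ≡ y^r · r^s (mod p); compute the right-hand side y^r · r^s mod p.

540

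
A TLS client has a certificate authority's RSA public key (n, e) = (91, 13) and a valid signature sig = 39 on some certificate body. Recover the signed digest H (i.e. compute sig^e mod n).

39

sig^13 mod 91 = 39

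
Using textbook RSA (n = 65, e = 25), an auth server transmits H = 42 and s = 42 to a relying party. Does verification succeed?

Squares mod 65: s^1≡42, s^2≡9, s^4≡16, s^8≡61, s^16≡16
25 = 16 + 8 + 1, so s^25 ≡ 16·61·42 ≡ 42 (mod 65)
Since 42 equals the digest 42, verification succeeds.

passes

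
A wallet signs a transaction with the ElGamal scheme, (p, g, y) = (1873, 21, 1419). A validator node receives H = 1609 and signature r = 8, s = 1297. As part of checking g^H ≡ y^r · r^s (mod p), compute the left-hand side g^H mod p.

21^2 = 441
21^4 ≡ 441^2 = 194481 ≡ 1562
21^8 ≡ 1562^2 = 2439844 ≡ 1198
21^16 ≡ 1198^2 = 1435204 ≡ 486
21^32 ≡ 486^2 = 236196 ≡ 198
21^64 ≡ 198^2 = 39204 ≡ 1744
21^128 ≡ 1744^2 = 3041536 ≡ 1657
21^256 ≡ 1657^2 = 2745649 ≡ 1704
21^512 ≡ 1704^2 = 2903616 ≡ 466
21^1024 ≡ 466^2 = 217156 ≡ 1761
1609 = 1024 + 512 + 64 + 8 + 1, so 21^1609 ≡ 1761·466·1744·1198·21 ≡ 1694 (mod 1873)

1694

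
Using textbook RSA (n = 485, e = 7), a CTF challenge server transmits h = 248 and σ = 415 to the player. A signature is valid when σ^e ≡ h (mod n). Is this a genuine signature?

forged

σ^2 ≡ 415^2 = 172225 ≡ 50
σ^4 ≡ 50^2 = 2500 ≡ 75
7 = 4 + 2 + 1, so σ^7 ≡ 75·50·415 ≡ 370 (mod 485)
The recovered value 370 does not match the digest 248.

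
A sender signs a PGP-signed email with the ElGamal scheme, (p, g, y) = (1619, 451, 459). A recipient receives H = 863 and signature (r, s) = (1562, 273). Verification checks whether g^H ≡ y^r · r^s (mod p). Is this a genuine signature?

forged

Left side g^H mod p:
451^2 = 203401 ≡ 1026
451^4 ≡ 1026^2 = 1052676 ≡ 326
451^8 ≡ 326^2 = 106276 ≡ 1041
451^16 ≡ 1041^2 = 1083681 ≡ 570
451^32 ≡ 570^2 = 324900 ≡ 1100
451^64 ≡ 1100^2 = 1210000 ≡ 607
451^128 ≡ 607^2 = 368449 ≡ 936
451^256 ≡ 936^2 = 876096 ≡ 217
451^512 ≡ 217^2 = 47089 ≡ 138
863 = 512 + 256 + 64 + 16 + 8 + 4 + 2 + 1, so 451^863 ≡ 138·217·607·570·1041·326·1026·451 ≡ 979 (mod 1619)
Right side y^r · r^s mod p:
459^2 = 210681 ≡ 211
459^4 ≡ 211^2 = 44521 ≡ 808
459^8 ≡ 808^2 = 652864 ≡ 407
459^16 ≡ 407^2 = 165649 ≡ 511
459^32 ≡ 511^2 = 261121 ≡ 462
459^64 ≡ 462^2 = 213444 ≡ 1355
459^128 ≡ 1355^2 = 1836025 ≡ 79
459^256 ≡ 79^2 = 6241 ≡ 1384
459^512 ≡ 1384^2 = 1915456 ≡ 179
459^1024 ≡ 179^2 = 32041 ≡ 1280
1562 = 1024 + 512 + 16 + 8 + 2, so 459^1562 ≡ 1280·179·511·407·211 ≡ 1550 (mod 1619)
1562^2 = 2439844 ≡ 11
1562^4 ≡ 11^2 = 121
1562^8 ≡ 121^2 = 14641 ≡ 70
1562^16 ≡ 70^2 = 4900 ≡ 43
1562^32 ≡ 43^2 = 1849 ≡ 230
1562^64 ≡ 230^2 = 52900 ≡ 1092
1562^128 ≡ 1092^2 = 1192464 ≡ 880
1562^256 ≡ 880^2 = 774400 ≡ 518
273 = 256 + 16 + 1, so 1562^273 ≡ 518·43·1562 ≡ 1297 (mod 1619)
1550·1297 = 2010350 ≡ 1171 (mod 1619)
979 ≠ 1171, so verification fails.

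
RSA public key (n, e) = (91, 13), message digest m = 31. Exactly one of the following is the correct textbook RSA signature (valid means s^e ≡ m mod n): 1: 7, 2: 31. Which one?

2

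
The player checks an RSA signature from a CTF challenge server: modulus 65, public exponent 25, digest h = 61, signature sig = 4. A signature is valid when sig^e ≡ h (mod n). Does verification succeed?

sig^2 ≡ 4^2 = 16
sig^4 ≡ 16^2 = 256 ≡ 61
sig^8 ≡ 61^2 = 3721 ≡ 16
sig^16 ≡ 16^2 = 256 ≡ 61
25 = 16 + 8 + 1, so sig^25 ≡ 61·16·4 ≡ 4 (mod 65)
4 ≠ 61, so verification fails.

fails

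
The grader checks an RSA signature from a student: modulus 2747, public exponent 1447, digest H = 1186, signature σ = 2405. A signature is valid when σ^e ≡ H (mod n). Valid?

Squares mod 2747: σ^1≡2405, σ^2≡1590, σ^4≡860, σ^8≡657, σ^16≡370, σ^32≡2297, σ^64≡1969, σ^128≡944, σ^256≡1108, σ^512≡2502, σ^1024≡2338
1447 = 1024 + 256 + 128 + 32 + 4 + 2 + 1, so σ^1447 ≡ 2338·1108·944·2297·860·1590·2405 ≡ 1186 (mod 2747)
Since 1186 equals the digest 1186, verification succeeds.

yes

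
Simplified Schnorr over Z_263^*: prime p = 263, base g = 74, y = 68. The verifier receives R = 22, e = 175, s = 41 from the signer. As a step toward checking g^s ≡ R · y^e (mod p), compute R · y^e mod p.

68^2 = 4624 ≡ 153
68^4 ≡ 153^2 = 23409 ≡ 2
68^8 ≡ 2^2 = 4
68^16 ≡ 4^2 = 16
68^32 ≡ 16^2 = 256
68^64 ≡ 256^2 = 65536 ≡ 49
68^128 ≡ 49^2 = 2401 ≡ 34
175 = 128 + 32 + 8 + 4 + 2 + 1, so 68^175 ≡ 34·256·4·2·153·68 ≡ 207 (mod 263)
R · y^e ≡ 22·207 = 4554 ≡ 83 (mod 263)

83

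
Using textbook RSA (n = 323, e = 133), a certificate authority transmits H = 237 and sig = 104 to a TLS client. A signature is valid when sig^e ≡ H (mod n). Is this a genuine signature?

forged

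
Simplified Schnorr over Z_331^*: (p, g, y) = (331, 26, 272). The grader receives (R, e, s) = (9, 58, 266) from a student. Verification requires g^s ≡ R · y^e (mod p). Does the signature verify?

g^s mod p:
26^2 = 676 ≡ 14
26^4 ≡ 14^2 = 196
26^8 ≡ 196^2 = 38416 ≡ 20
26^16 ≡ 20^2 = 400 ≡ 69
26^32 ≡ 69^2 = 4761 ≡ 127
26^64 ≡ 127^2 = 16129 ≡ 241
26^128 ≡ 241^2 = 58081 ≡ 156
26^256 ≡ 156^2 = 24336 ≡ 173
266 = 256 + 8 + 2, so 26^266 ≡ 173·20·14 ≡ 114 (mod 331)
R · y^e mod p:
272^2 = 73984 ≡ 171
272^4 ≡ 171^2 = 29241 ≡ 113
272^8 ≡ 113^2 = 12769 ≡ 191
272^16 ≡ 191^2 = 36481 ≡ 71
272^32 ≡ 71^2 = 5041 ≡ 76
58 = 32 + 16 + 8 + 2, so 272^58 ≡ 76·71·191·171 ≡ 123 (mod 331)
9·123 = 1107 ≡ 114 (mod 331)
114 ≡ 114 (mod 331); signature holds.

verifies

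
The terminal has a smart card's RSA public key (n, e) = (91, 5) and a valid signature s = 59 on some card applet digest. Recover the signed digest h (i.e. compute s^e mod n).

s^2 ≡ 59^2 = 3481 ≡ 23
s^4 ≡ 23^2 = 529 ≡ 74
5 = 4 + 1, so s^5 ≡ 74·59 ≡ 89 (mod 91)

89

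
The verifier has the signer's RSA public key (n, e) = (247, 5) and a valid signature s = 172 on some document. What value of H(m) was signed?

191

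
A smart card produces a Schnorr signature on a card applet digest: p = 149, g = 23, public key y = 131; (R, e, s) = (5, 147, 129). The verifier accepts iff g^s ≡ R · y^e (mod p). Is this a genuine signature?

g^s mod p:
23^129 mod 149 = 89
R · y^e mod p:
131^147 mod 149 = 91
5·91 = 455 ≡ 8 (mod 149)
89 ≠ 8; the check fails.

forged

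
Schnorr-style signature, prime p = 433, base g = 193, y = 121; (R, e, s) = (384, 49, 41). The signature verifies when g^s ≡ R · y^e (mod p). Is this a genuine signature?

g^s mod p:
193^41 mod 433 = 129
R · y^e mod p:
121^49 mod 433 = 327
384·327 = 125568 ≡ 431 (mod 433)
129 ≠ 431; the check fails.

forged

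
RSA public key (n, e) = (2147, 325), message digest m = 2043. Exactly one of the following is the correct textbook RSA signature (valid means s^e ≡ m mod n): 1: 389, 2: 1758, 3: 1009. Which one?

Candidate 1: Squares mod 2147: 389^1≡389, 389^2≡1031, 389^4≡196, 389^8≡1917, 389^16≡1372, 389^32≡1612, 389^64≡674, 389^128≡1259, 389^256≡595; 325 = 256 + 64 + 4 + 1, so 389^325 ≡ 595·674·196·389 ≡ 104 (mod 2147)
Candidate 2: Squares mod 2147: 1758^1≡1758, 1758^2≡1031, 1758^4≡196, 1758^8≡1917, 1758^16≡1372, 1758^32≡1612, 1758^64≡674, 1758^128≡1259, 1758^256≡595; 325 = 256 + 64 + 4 + 1, so 1758^325 ≡ 595·674·196·1758 ≡ 2043 (mod 2147)
  → matches m = 2043
Candidate 3: Squares mod 2147: 1009^1≡1009, 1009^2≡403, 1009^4≡1384, 1009^8≡332, 1009^16≡727, 1009^32≡367, 1009^64≡1575, 1009^128≡840, 1009^256≡1384; 325 = 256 + 64 + 4 + 1, so 1009^325 ≡ 1384·1575·1384·1009 ≡ 173 (mod 2147)

2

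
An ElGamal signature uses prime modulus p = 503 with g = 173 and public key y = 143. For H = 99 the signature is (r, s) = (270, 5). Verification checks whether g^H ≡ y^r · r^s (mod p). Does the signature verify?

does not verify

Left side g^H mod p:
173^2 = 29929 ≡ 252
173^4 ≡ 252^2 = 63504 ≡ 126
173^8 ≡ 126^2 = 15876 ≡ 283
173^16 ≡ 283^2 = 80089 ≡ 112
173^32 ≡ 112^2 = 12544 ≡ 472
173^64 ≡ 472^2 = 222784 ≡ 458
99 = 64 + 32 + 2 + 1, so 173^99 ≡ 458·472·252·173 ≡ 199 (mod 503)
Right side y^r · r^s mod p:
143^2 = 20449 ≡ 329
143^4 ≡ 329^2 = 108241 ≡ 96
143^8 ≡ 96^2 = 9216 ≡ 162
143^16 ≡ 162^2 = 26244 ≡ 88
143^32 ≡ 88^2 = 7744 ≡ 199
143^64 ≡ 199^2 = 39601 ≡ 367
143^128 ≡ 367^2 = 134689 ≡ 388
143^256 ≡ 388^2 = 150544 ≡ 147
270 = 256 + 8 + 4 + 2, so 143^270 ≡ 147·162·96·329 ≡ 446 (mod 503)
270^2 = 72900 ≡ 468
270^4 ≡ 468^2 = 219024 ≡ 219
5 = 4 + 1, so 270^5 ≡ 219·270 ≡ 279 (mod 503)
446·279 = 124434 ≡ 193 (mod 503)
199 ≠ 193, so verification fails.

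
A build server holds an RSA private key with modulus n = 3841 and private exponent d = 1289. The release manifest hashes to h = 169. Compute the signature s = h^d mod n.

h^2 ≡ 169^2 = 28561 ≡ 1674
h^4 ≡ 1674^2 = 2802276 ≡ 2187
h^8 ≡ 2187^2 = 4782969 ≡ 924
h^16 ≡ 924^2 = 853776 ≡ 1074
h^32 ≡ 1074^2 = 1153476 ≡ 1176
h^64 ≡ 1176^2 = 1382976 ≡ 216
h^128 ≡ 216^2 = 46656 ≡ 564
h^256 ≡ 564^2 = 318096 ≡ 3134
h^512 ≡ 3134^2 = 9821956 ≡ 519
h^1024 ≡ 519^2 = 269361 ≡ 491
1289 = 1024 + 256 + 8 + 1, so h^1289 ≡ 491·3134·924·169 ≡ 616 (mod 3841)

616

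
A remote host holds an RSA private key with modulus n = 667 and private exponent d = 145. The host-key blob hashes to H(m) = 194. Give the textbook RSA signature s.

(H(m))^145 mod 667 = 314

314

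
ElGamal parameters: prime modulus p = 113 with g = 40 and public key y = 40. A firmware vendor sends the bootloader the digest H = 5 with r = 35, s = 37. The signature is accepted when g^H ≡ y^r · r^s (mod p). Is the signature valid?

invalid

Left side g^H mod p:
40^2 = 1600 ≡ 18
40^4 ≡ 18^2 = 324 ≡ 98
5 = 4 + 1, so 40^5 ≡ 98·40 ≡ 78 (mod 113)
Right side y^r · r^s mod p:
40^2 = 1600 ≡ 18
40^4 ≡ 18^2 = 324 ≡ 98
40^8 ≡ 98^2 = 9604 ≡ 112
40^16 ≡ 112^2 = 12544 ≡ 1
40^32 ≡ 1^2 = 1
35 = 32 + 2 + 1, so 40^35 ≡ 1·18·40 ≡ 42 (mod 113)
35^2 = 1225 ≡ 95
35^4 ≡ 95^2 = 9025 ≡ 98
35^8 ≡ 98^2 = 9604 ≡ 112
35^16 ≡ 112^2 = 12544 ≡ 1
35^32 ≡ 1^2 = 1
37 = 32 + 4 + 1, so 35^37 ≡ 1·98·35 ≡ 40 (mod 113)
42·40 = 1680 ≡ 98 (mod 113)
78 ≠ 98, so verification fails.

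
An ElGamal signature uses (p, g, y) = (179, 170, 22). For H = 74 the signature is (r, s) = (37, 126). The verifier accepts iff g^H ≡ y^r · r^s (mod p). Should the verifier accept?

Left side g^H mod p:
170^2 = 28900 ≡ 81
170^4 ≡ 81^2 = 6561 ≡ 117
170^8 ≡ 117^2 = 13689 ≡ 85
170^16 ≡ 85^2 = 7225 ≡ 65
170^32 ≡ 65^2 = 4225 ≡ 108
170^64 ≡ 108^2 = 11664 ≡ 29
74 = 64 + 8 + 2, so 170^74 ≡ 29·85·81 ≡ 80 (mod 179)
Right side y^r · r^s mod p:
22^2 = 484 ≡ 126
22^4 ≡ 126^2 = 15876 ≡ 124
22^8 ≡ 124^2 = 15376 ≡ 161
22^16 ≡ 161^2 = 25921 ≡ 145
22^32 ≡ 145^2 = 21025 ≡ 82
37 = 32 + 4 + 1, so 22^37 ≡ 82·124·22 ≡ 125 (mod 179)
37^2 = 1369 ≡ 116
37^4 ≡ 116^2 = 13456 ≡ 31
37^8 ≡ 31^2 = 961 ≡ 66
37^16 ≡ 66^2 = 4356 ≡ 60
37^32 ≡ 60^2 = 3600 ≡ 20
37^64 ≡ 20^2 = 400 ≡ 42
126 = 64 + 32 + 16 + 8 + 4 + 2, so 37^126 ≡ 42·20·60·66·31·116 ≡ 151 (mod 179)
125·151 = 18875 ≡ 80 (mod 179)
80 ≡ 80 (mod 179), so the signature is genuine.

accept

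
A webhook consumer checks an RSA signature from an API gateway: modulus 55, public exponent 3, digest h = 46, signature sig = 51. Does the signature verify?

sig^2 ≡ 51^2 = 2601 ≡ 16
3 = 2 + 1, so sig^3 ≡ 16·51 ≡ 46 (mod 55)
46 = h, so the signature checks out.

verifies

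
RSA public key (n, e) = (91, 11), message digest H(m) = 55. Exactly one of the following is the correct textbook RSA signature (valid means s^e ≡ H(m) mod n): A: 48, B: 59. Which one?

A

Candidate A: 48^2 = 2304 ≡ 29; 48^4 ≡ 29^2 = 841 ≡ 22; 48^8 ≡ 22^2 = 484 ≡ 29; 11 = 8 + 2 + 1, so 48^11 ≡ 29·29·48 ≡ 55 (mod 91)
  → matches H(m) = 55
Candidate B: 59^2 = 3481 ≡ 23; 59^4 ≡ 23^2 = 529 ≡ 74; 59^8 ≡ 74^2 = 5476 ≡ 16; 11 = 8 + 2 + 1, so 59^11 ≡ 16·23·59 ≡ 54 (mod 91)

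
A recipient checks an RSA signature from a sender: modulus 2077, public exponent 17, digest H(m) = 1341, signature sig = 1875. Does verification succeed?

sig^2 ≡ 1875^2 = 3515625 ≡ 1341
sig^4 ≡ 1341^2 = 1798281 ≡ 1676
sig^8 ≡ 1676^2 = 2808976 ≡ 872
sig^16 ≡ 872^2 = 760384 ≡ 202
17 = 16 + 1, so sig^17 ≡ 202·1875 ≡ 736 (mod 2077)
The recovered value 736 does not match the digest 1341.

fails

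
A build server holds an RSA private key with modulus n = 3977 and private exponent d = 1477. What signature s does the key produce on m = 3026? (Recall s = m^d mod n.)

m^1477 mod 3977 = 3569

3569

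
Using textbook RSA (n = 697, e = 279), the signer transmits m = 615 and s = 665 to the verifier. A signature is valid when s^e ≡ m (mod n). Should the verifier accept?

Squares mod 697: s^1≡665, s^2≡327, s^4≡288, s^8≡1, s^16≡1, s^32≡1, s^64≡1, s^128≡1, s^256≡1
279 = 256 + 16 + 4 + 2 + 1, so s^279 ≡ 1·1·288·327·665 ≡ 196 (mod 697)
196 ≠ 615, so verification fails.

reject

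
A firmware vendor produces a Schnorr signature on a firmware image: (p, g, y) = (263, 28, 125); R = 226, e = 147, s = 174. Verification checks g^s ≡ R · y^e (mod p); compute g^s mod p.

28^2 = 784 ≡ 258
28^4 ≡ 258^2 = 66564 ≡ 25
28^8 ≡ 25^2 = 625 ≡ 99
28^16 ≡ 99^2 = 9801 ≡ 70
28^32 ≡ 70^2 = 4900 ≡ 166
28^64 ≡ 166^2 = 27556 ≡ 204
28^128 ≡ 204^2 = 41616 ≡ 62
174 = 128 + 32 + 8 + 4 + 2, so 28^174 ≡ 62·166·99·25·258 ≡ 36 (mod 263)

36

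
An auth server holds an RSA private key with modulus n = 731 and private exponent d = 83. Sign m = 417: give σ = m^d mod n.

m^2 ≡ 417^2 = 173889 ≡ 642
m^4 ≡ 642^2 = 412164 ≡ 611
m^8 ≡ 611^2 = 373321 ≡ 511
m^16 ≡ 511^2 = 261121 ≡ 154
m^32 ≡ 154^2 = 23716 ≡ 324
m^64 ≡ 324^2 = 104976 ≡ 443
83 = 64 + 16 + 2 + 1, so m^83 ≡ 443·154·642·417 ≡ 678 (mod 731)

678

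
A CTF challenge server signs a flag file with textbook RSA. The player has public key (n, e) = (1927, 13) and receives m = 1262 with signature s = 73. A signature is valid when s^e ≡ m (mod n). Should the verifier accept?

accept

Squares mod 1927: s^1≡73, s^2≡1475, s^4≡42, s^8≡1764
13 = 8 + 4 + 1, so s^13 ≡ 1764·42·73 ≡ 1262 (mod 1927)
s^13 mod 1927 = 1262 matches m.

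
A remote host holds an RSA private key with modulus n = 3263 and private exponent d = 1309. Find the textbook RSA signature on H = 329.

381

H^2 ≡ 329^2 = 108241 ≡ 562
H^4 ≡ 562^2 = 315844 ≡ 2596
H^8 ≡ 2596^2 = 6739216 ≡ 1121
H^16 ≡ 1121^2 = 1256641 ≡ 386
H^32 ≡ 386^2 = 148996 ≡ 2161
H^64 ≡ 2161^2 = 4669921 ≡ 568
H^128 ≡ 568^2 = 322624 ≡ 2850
H^256 ≡ 2850^2 = 8122500 ≡ 893
H^512 ≡ 893^2 = 797449 ≡ 1277
H^1024 ≡ 1277^2 = 1630729 ≡ 2492
1309 = 1024 + 256 + 16 + 8 + 4 + 1, so H^1309 ≡ 2492·893·386·1121·2596·329 ≡ 381 (mod 3263)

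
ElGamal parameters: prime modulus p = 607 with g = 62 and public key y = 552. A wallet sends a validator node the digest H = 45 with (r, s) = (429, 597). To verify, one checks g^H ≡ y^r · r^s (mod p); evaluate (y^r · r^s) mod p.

552^2 = 304704 ≡ 597
552^4 ≡ 597^2 = 356409 ≡ 100
552^8 ≡ 100^2 = 10000 ≡ 288
552^16 ≡ 288^2 = 82944 ≡ 392
552^32 ≡ 392^2 = 153664 ≡ 93
552^64 ≡ 93^2 = 8649 ≡ 151
552^128 ≡ 151^2 = 22801 ≡ 342
552^256 ≡ 342^2 = 116964 ≡ 420
429 = 256 + 128 + 32 + 8 + 4 + 1, so 552^429 ≡ 420·342·93·288·100·552 ≡ 330 (mod 607)
429^2 = 184041 ≡ 120
429^4 ≡ 120^2 = 14400 ≡ 439
429^8 ≡ 439^2 = 192721 ≡ 302
429^16 ≡ 302^2 = 91204 ≡ 154
429^32 ≡ 154^2 = 23716 ≡ 43
429^64 ≡ 43^2 = 1849 ≡ 28
429^128 ≡ 28^2 = 784 ≡ 177
429^256 ≡ 177^2 = 31329 ≡ 372
429^512 ≡ 372^2 = 138384 ≡ 595
597 = 512 + 64 + 16 + 4 + 1, so 429^597 ≡ 595·28·154·439·429 ≡ 291 (mod 607)
y^r · r^s ≡ 330·291 = 96030 ≡ 124 (mod 607)

124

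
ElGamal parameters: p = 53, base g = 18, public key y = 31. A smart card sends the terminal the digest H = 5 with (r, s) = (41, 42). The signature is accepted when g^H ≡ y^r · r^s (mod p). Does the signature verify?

verifies

Left side g^H mod p:
Squares mod 53: 18^1≡18, 18^2≡6, 18^4≡36
5 = 4 + 1, so 18^5 ≡ 36·18 ≡ 12 (mod 53)
Right side y^r · r^s mod p:
Squares mod 53: 31^1≡31, 31^2≡7, 31^4≡49, 31^8≡16, 31^16≡44, 31^32≡28
41 = 32 + 8 + 1, so 31^41 ≡ 28·16·31 ≡ 2 (mod 53)
Squares mod 53: 41^1≡41, 41^2≡38, 41^4≡13, 41^8≡10, 41^16≡47, 41^32≡36
42 = 32 + 8 + 2, so 41^42 ≡ 36·10·38 ≡ 6 (mod 53)
2·6 = 12 ≡ 12 (mod 53)
12 ≡ 12 (mod 53), so the signature is genuine.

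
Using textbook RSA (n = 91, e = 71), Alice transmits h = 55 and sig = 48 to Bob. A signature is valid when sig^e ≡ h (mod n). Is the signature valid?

valid

sig^2 ≡ 48^2 = 2304 ≡ 29
sig^4 ≡ 29^2 = 841 ≡ 22
sig^8 ≡ 22^2 = 484 ≡ 29
sig^16 ≡ 29^2 = 841 ≡ 22
sig^32 ≡ 22^2 = 484 ≡ 29
sig^64 ≡ 29^2 = 841 ≡ 22
71 = 64 + 4 + 2 + 1, so sig^71 ≡ 22·22·29·48 ≡ 55 (mod 91)
55 = h, so the signature checks out.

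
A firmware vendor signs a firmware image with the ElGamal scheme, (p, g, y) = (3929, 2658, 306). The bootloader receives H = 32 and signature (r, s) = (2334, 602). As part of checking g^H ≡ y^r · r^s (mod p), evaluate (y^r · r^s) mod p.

2351

Squares mod 3929: 306^1≡306, 306^2≡3269, 306^4≡3410, 306^8≡2189, 306^16≡2270, 306^32≡1981, 306^64≡3219, 306^128≡1188, 306^256≡833, 306^512≡2385, 306^1024≡2962, 306^2048≡3916
2334 = 2048 + 256 + 16 + 8 + 4 + 2, so 306^2334 ≡ 3916·833·2270·2189·3410·3269 ≡ 2137 (mod 3929)
Squares mod 3929: 2334^1≡2334, 2334^2≡1962, 2334^4≡2953, 2334^8≡1758, 2334^16≡2370, 2334^32≡2359, 2334^64≡1417, 2334^128≡170, 2334^256≡1397, 2334^512≡2825
602 = 512 + 64 + 16 + 8 + 2, so 2334^602 ≡ 2825·1417·2370·1758·1962 ≡ 435 (mod 3929)
y^r · r^s ≡ 2137·435 = 929595 ≡ 2351 (mod 3929)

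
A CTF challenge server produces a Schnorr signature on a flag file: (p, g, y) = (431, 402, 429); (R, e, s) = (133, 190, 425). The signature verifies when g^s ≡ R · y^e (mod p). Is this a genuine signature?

genuine

g^s mod p:
402^2 = 161604 ≡ 410
402^4 ≡ 410^2 = 168100 ≡ 10
402^8 ≡ 10^2 = 100
402^16 ≡ 100^2 = 10000 ≡ 87
402^32 ≡ 87^2 = 7569 ≡ 242
402^64 ≡ 242^2 = 58564 ≡ 379
402^128 ≡ 379^2 = 143641 ≡ 118
402^256 ≡ 118^2 = 13924 ≡ 132
425 = 256 + 128 + 32 + 8 + 1, so 402^425 ≡ 132·118·242·100·402 ≡ 269 (mod 431)
R · y^e mod p:
429^2 = 184041 ≡ 4
429^4 ≡ 4^2 = 16
429^8 ≡ 16^2 = 256
429^16 ≡ 256^2 = 65536 ≡ 24
429^32 ≡ 24^2 = 576 ≡ 145
429^64 ≡ 145^2 = 21025 ≡ 337
429^128 ≡ 337^2 = 113569 ≡ 216
190 = 128 + 32 + 16 + 8 + 4 + 2, so 429^190 ≡ 216·145·24·256·16·4 ≡ 96 (mod 431)
133·96 = 12768 ≡ 269 (mod 431)
269 ≡ 269 (mod 431); signature holds.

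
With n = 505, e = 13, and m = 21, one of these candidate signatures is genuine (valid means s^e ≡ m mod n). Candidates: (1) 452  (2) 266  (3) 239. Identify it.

2

Candidate 1: Squares mod 505: 452^1≡452, 452^2≡284, 452^4≡361, 452^8≡31; 13 = 8 + 4 + 1, so 452^13 ≡ 31·361·452 ≡ 252 (mod 505)
Candidate 2: Squares mod 505: 266^1≡266, 266^2≡56, 266^4≡106, 266^8≡126; 13 = 8 + 4 + 1, so 266^13 ≡ 126·106·266 ≡ 21 (mod 505)
  → matches m = 21
Candidate 3: Squares mod 505: 239^1≡239, 239^2≡56, 239^4≡106, 239^8≡126; 13 = 8 + 4 + 1, so 239^13 ≡ 126·106·239 ≡ 484 (mod 505)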